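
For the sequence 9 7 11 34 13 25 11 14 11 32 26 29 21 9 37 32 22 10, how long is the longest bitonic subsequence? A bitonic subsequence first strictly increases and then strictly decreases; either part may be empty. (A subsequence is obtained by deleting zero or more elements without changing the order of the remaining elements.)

10

Let inc[i] be the LIS ending at i and dec[i] the longest strictly decreasing subsequence starting at i. inc = [1, 1, 2, 3, 3, 4, 2, 4, 2, 5, 5, 6, 5, 2, 7, 7, 6, 3], dec = [2, 1, 2, 5, 3, 4, 2, 3, 2, 4, 3, 3, 2, 1, 4, 3, 2, 1].
max_i inc[i]+dec[i]−1 = 10, with one witness 9, 11, 13, 25, 26, 29, 37, 32, 22, 10.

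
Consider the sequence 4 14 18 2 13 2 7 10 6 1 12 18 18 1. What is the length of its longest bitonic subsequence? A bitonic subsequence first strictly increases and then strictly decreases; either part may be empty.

Let inc[i] be the LIS ending at i and dec[i] the longest strictly decreasing subsequence starting at i. inc = [1, 2, 3, 1, 2, 1, 2, 3, 2, 1, 4, 5, 5, 1], dec = [3, 5, 5, 2, 4, 2, 3, 3, 2, 1, 2, 2, 2, 1].
max_i inc[i]+dec[i]−1 = 7, with one witness 4, 14, 18, 13, 10, 6, 1.

7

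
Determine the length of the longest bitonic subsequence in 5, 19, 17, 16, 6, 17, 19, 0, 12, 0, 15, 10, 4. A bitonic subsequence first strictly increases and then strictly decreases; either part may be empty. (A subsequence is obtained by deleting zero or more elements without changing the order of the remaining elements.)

7

Let inc[i] be the LIS ending at i and dec[i] the longest strictly decreasing subsequence starting at i. inc = [1, 2, 2, 2, 2, 3, 4, 1, 3, 1, 4, 3, 2], dec = [2, 6, 5, 4, 2, 4, 4, 1, 3, 1, 3, 2, 1].
max_i inc[i]+dec[i]−1 = 7, with one witness 5, 19, 17, 16, 15, 10, 4.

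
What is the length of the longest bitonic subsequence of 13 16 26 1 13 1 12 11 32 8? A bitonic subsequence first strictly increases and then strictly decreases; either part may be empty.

One longest bitonic subsequence is 13, 16, 26, 13, 12, 11, 8 (positions 1,2,3,5,7,8,10): it rises to 26 then falls. Length 7 is optimal.

7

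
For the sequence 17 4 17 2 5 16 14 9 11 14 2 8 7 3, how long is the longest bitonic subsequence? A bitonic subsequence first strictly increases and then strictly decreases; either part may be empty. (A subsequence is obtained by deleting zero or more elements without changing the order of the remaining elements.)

8

One longest bitonic subsequence is 4, 17, 16, 14, 11, 8, 7, 3 (positions 2,3,6,7,9,12,13,14): it rises to 17 then falls. Length 8 is optimal.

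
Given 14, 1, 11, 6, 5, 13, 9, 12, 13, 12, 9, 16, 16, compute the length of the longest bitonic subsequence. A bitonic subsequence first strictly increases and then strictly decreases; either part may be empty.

7

One longest bitonic subsequence is 1, 6, 9, 12, 13, 12, 9 (positions 2,4,7,8,9,10,11): it rises to 13 then falls. Length 7 is optimal.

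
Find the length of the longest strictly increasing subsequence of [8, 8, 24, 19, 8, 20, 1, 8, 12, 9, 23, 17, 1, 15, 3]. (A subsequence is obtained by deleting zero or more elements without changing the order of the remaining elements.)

4

Scanning left to right, the best length ending at each element is: 8→1, 8→1, 24→2, 19→2, 8→1, 20→3, 1→1, 8→2, 12→3, 9→3, 23→4, 17→4, 1→1, 15→4, 3→2.
So the longest increasing subsequence has length 4, e.g. 8, 19, 20, 23.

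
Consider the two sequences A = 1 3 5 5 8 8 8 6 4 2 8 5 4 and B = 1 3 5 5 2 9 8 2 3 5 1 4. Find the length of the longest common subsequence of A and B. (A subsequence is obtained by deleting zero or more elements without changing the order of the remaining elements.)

A longest common subsequence is 1, 3, 5, 5, 8, 2, 5, 4 (length 8); the LCS DP confirms no longer common subsequence exists.

8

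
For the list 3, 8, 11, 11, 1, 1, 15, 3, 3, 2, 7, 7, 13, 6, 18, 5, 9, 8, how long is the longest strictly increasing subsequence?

5

One longest increasing subsequence is 3, 8, 11, 15, 18 (positions 1,2,3,7,15), of length 5; no longer one exists.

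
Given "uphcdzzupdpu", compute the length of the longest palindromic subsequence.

One longest palindromic subsequence is updzzdpu (positions 1,2,5,6,7,10,11,12); it reads the same forward and backward, and the interval DP gives dp[1][12] = 8.

8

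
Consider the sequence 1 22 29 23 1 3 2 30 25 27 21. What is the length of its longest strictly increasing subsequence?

5

Scanning left to right, the best length ending at each element is: 1→1, 22→2, 29→3, 23→3, 1→1, 3→2, 2→2, 30→4, 25→4, 27→5, 21→3.
So the longest increasing subsequence has length 5, e.g. 1, 22, 23, 25, 27.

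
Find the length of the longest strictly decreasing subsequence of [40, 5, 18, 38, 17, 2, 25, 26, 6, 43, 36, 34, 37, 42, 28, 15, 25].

6

One longest decreasing subsequence is 40, 38, 36, 34, 28, 15 (positions 1,4,11,12,15,16), of length 6; no longer one exists.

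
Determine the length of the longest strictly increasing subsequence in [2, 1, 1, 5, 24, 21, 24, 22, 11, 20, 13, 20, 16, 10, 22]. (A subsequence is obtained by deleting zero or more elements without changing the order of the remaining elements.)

6

Let dp[i] be the longest increasing subsequence ending at position i. Then dp = [1, 1, 1, 2, 3, 3, 4, 4, 3, 4, 4, 5, 5, 3, 6].
The maximum is 6; one witness is 2, 5, 11, 13, 20, 22 at positions 1,4,9,11,12,15.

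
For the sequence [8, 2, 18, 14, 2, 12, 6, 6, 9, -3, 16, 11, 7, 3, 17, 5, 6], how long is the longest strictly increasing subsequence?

5

One longest increasing subsequence is 2, 6, 9, 16, 17 (positions 2,7,9,11,15), of length 5; no longer one exists.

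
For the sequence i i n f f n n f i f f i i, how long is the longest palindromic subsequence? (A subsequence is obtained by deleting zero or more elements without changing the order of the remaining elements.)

One longest palindromic subsequence is iiffnnffii (positions 1,2,4,5,6,7,10,11,12,13); it reads the same forward and backward, and the interval DP gives dp[1][13] = 10.

10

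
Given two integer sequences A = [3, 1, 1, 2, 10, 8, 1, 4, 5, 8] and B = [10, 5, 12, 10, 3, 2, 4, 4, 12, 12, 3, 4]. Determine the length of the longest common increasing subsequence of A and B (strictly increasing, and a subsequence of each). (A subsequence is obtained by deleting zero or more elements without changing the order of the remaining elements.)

A longest common strictly increasing subsequence is 3, 4 (length 2); it appears in order in both A and B, and no longer such subsequence exists.

2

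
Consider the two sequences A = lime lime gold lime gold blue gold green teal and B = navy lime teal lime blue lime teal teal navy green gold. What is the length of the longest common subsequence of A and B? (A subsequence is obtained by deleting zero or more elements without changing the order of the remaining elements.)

4

Backtracking the LCS table gives one alignment: lime (A1,B2) → lime (A2,B4) → lime (A4,B6) → gold (A7,B11).
So the longest common subsequence has length 4.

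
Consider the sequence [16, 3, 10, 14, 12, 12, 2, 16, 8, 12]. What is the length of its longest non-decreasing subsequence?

Let dp[i] be the longest non-decreasing subsequence ending at position i. Then dp = [1, 1, 2, 3, 3, 4, 1, 5, 2, 5].
The maximum is 5; one witness is 3, 10, 12, 12, 16 at positions 2,3,5,6,8.

5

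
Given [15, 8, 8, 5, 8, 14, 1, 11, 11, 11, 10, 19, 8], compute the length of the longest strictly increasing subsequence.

One longest increasing subsequence is 5, 8, 14, 19 (positions 4,5,6,12), of length 4; no longer one exists.

4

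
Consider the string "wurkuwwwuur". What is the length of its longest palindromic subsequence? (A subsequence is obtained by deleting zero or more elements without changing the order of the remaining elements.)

7

Using dp[i][j] = 2 + dp[i+1][j−1] if the ends match, else max(dp[i+1][j], dp[i][j−1]):
dp[1][11] = 7. A witness is ruwwwur at positions 3,5,6,7,8,10,11.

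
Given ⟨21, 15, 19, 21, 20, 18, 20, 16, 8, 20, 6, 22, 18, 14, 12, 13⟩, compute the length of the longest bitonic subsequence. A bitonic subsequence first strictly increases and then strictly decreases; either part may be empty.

One longest bitonic subsequence is 15, 19, 21, 20, 18, 16, 14, 13 (positions 2,3,4,5,6,8,14,16): it rises to 21 then falls. Length 8 is optimal.

8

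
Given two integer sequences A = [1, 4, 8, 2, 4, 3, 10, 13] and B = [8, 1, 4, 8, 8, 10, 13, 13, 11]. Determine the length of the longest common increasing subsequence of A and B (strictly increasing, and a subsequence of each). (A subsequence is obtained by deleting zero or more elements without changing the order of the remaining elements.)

For each value that appears in both, track the longest common increasing run ending there.
The best achievable length is 5; one witness is 1, 4, 8, 10, 13 (A-positions 1,2,3,7,8, B-positions 2,3,4,6,7).

5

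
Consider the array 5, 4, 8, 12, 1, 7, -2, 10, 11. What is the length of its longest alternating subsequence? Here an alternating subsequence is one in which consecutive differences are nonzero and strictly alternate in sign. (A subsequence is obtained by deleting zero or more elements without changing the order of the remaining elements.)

7

A longest alternating subsequence is 5, 4, 8, 1, 7, -2, 10 (positions 1,2,3,5,6,7,8); its 6 consecutive differences strictly alternate in sign, and length 7 is optimal.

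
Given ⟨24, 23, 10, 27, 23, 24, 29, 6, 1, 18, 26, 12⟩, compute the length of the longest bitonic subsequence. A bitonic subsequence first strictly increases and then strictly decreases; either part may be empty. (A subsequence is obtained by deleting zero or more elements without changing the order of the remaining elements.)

6

Let inc[i] be the LIS ending at i and dec[i] the longest strictly decreasing subsequence starting at i. inc = [1, 1, 1, 2, 2, 3, 4, 1, 1, 2, 4, 2], dec = [5, 4, 3, 4, 3, 3, 3, 2, 1, 2, 2, 1].
max_i inc[i]+dec[i]−1 = 6, with one witness 10, 23, 24, 29, 26, 12.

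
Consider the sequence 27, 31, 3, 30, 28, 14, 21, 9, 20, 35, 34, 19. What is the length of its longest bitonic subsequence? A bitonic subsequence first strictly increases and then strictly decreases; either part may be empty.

7

One longest bitonic subsequence is 27, 31, 30, 28, 21, 20, 19 (positions 1,2,4,5,7,9,12): it rises to 31 then falls. Length 7 is optimal.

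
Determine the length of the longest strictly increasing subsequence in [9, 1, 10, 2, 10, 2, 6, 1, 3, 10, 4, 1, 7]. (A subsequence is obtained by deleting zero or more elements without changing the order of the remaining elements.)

5

Let dp[i] be the longest increasing subsequence ending at position i. Then dp = [1, 1, 2, 2, 3, 2, 3, 1, 3, 4, 4, 1, 5].
The maximum is 5; one witness is 1, 2, 3, 4, 7 at positions 2,4,9,11,13.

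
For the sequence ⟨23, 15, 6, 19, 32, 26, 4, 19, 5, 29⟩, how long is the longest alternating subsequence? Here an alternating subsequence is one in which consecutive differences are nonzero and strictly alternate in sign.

7

Track the best alternating length ending on an up-step vs a down-step at each position: up/down = 1/1, 1/2, 1/2, 3/2, 3/1, 3/4, 1/4, 5/4, 5/6, 7/4.
The maximum over both is 7; one such subsequence is 23, 15, 19, 4, 19, 5, 29.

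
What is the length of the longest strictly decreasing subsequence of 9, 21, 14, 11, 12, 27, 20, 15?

Let dp[i] be the longest decreasing subsequence ending at position i. Then dp = [1, 1, 2, 3, 3, 1, 2, 3].
The maximum is 3; one witness is 21, 14, 11 at positions 2,3,4.

3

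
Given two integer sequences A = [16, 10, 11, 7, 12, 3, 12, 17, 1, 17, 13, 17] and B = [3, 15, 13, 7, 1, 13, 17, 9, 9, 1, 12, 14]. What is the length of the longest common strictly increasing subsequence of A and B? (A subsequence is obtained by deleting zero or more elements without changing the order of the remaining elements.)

For each value that appears in both, track the longest common increasing run ending there.
The best achievable length is 3; one witness is 3, 13, 17 (A-positions 6,11,12, B-positions 1,3,7).

3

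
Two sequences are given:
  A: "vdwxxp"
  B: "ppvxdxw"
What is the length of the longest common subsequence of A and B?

3

A longest common subsequence is vdw (length 3); the LCS DP confirms no longer common subsequence exists.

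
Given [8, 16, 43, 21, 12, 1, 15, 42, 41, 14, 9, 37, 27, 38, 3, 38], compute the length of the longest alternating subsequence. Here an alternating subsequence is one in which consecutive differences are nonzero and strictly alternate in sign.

A longest alternating subsequence is 8, 16, 12, 15, 14, 37, 27, 38, 3, 38 (positions 1,2,5,7,10,12,13,14,15,16); its 9 consecutive differences strictly alternate in sign, and length 10 is optimal.

10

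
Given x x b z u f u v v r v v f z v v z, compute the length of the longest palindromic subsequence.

Using dp[i][j] = 2 + dp[i+1][j−1] if the ends match, else max(dp[i+1][j], dp[i][j−1]):
dp[1][17] = 9. A witness is zfvvrvvfz at positions 4,6,8,9,10,11,12,13,17.

9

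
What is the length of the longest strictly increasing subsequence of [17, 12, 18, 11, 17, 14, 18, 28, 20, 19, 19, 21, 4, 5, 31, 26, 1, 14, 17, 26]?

6

One longest increasing subsequence is 12, 17, 18, 20, 21, 31 (positions 2,5,7,9,12,15), of length 6; no longer one exists.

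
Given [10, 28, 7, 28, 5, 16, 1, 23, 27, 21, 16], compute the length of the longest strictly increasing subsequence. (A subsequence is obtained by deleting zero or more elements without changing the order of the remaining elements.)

One longest increasing subsequence is 10, 16, 23, 27 (positions 1,6,8,9), of length 4; no longer one exists.

4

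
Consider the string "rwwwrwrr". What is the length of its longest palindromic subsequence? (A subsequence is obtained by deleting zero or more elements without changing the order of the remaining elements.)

One longest palindromic subsequence is rwwwwr (positions 1,2,3,4,6,8); it reads the same forward and backward, and the interval DP gives dp[1][8] = 6.

6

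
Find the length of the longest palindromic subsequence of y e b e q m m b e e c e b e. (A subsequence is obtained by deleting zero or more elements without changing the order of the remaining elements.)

One longest palindromic subsequence is ebeeeebe (positions 2,3,4,9,10,12,13,14); it reads the same forward and backward, and the interval DP gives dp[1][14] = 8.

8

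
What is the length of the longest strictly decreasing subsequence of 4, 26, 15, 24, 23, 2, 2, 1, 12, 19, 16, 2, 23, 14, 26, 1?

Let dp[i] be the longest decreasing subsequence ending at position i. Then dp = [1, 1, 2, 2, 3, 4, 4, 5, 4, 4, 5, 6, 3, 6, 1, 7].
The maximum is 7; one witness is 26, 24, 23, 19, 16, 2, 1 at positions 2,4,5,10,11,12,16.

7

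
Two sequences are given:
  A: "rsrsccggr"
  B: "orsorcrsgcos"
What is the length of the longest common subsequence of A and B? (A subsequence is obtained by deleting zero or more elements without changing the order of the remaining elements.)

Backtracking the LCS table gives one alignment: r (A1,B2) → s (A2,B3) → r (A3,B7) → s (A4,B8) → c (A5,B10).
So the longest common subsequence has length 5.

5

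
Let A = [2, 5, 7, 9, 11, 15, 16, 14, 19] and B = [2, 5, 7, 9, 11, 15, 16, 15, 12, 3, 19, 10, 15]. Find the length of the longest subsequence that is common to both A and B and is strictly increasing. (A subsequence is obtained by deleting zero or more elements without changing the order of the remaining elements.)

8

For each value that appears in both, track the longest common increasing run ending there.
The best achievable length is 8; one witness is 2, 5, 7, 9, 11, 15, 16, 19 (A-positions 1,2,3,4,5,6,7,9, B-positions 1,2,3,4,5,6,7,11).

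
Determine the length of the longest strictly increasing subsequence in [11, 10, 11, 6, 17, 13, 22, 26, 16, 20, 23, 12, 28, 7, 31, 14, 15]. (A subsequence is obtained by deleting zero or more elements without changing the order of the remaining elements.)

8

One longest increasing subsequence is 10, 11, 13, 16, 20, 23, 28, 31 (positions 2,3,6,9,10,11,13,15), of length 8; no longer one exists.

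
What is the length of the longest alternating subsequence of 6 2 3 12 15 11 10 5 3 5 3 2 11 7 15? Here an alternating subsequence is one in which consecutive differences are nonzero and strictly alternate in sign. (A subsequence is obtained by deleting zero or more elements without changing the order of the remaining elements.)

Track the best alternating length ending on an up-step vs a down-step at each position: up/down = 1/1, 1/2, 3/2, 3/1, 3/1, 3/4, 3/4, 3/4, 3/4, 5/4, 3/6, 1/6, 7/4, 7/8, 9/1.
The maximum over both is 9; one such subsequence is 6, 2, 12, 3, 5, 3, 11, 7, 15.

9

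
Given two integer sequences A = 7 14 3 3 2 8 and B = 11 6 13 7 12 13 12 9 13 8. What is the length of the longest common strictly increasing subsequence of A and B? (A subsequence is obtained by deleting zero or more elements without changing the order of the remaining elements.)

For each value that appears in both, track the longest common increasing run ending there.
The best achievable length is 2; one witness is 7, 8 (A-positions 1,6, B-positions 4,10).

2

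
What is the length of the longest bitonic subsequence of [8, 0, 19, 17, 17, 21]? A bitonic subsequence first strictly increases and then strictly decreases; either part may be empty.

Let inc[i] be the LIS ending at i and dec[i] the longest strictly decreasing subsequence starting at i. inc = [1, 1, 2, 2, 2, 3], dec = [2, 1, 2, 1, 1, 1].
max_i inc[i]+dec[i]−1 = 3, with one witness 8, 19, 17.

3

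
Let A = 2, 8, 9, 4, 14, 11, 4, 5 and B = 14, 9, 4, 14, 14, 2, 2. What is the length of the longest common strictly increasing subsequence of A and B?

A longest common strictly increasing subsequence is 9, 14 (length 2); it appears in order in both A and B, and no longer such subsequence exists.

2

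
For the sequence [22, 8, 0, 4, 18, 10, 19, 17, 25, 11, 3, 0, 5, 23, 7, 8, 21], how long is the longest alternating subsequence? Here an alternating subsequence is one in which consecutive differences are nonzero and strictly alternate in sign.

11

A longest alternating subsequence is 22, 8, 18, 10, 19, 17, 25, 11, 23, 7, 8 (positions 1,2,5,6,7,8,9,10,14,15,16); its 10 consecutive differences strictly alternate in sign, and length 11 is optimal.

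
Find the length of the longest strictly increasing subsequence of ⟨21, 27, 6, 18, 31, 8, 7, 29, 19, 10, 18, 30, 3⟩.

5

Let dp[i] be the longest increasing subsequence ending at position i. Then dp = [1, 2, 1, 2, 3, 2, 2, 3, 3, 3, 4, 5, 1].
The maximum is 5; one witness is 6, 8, 10, 18, 30 at positions 3,6,10,11,12.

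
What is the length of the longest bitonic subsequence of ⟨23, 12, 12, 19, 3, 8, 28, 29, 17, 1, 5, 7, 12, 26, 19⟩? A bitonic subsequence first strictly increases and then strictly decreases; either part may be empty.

Let inc[i] be the LIS ending at i and dec[i] the longest strictly decreasing subsequence starting at i. inc = [1, 1, 1, 2, 1, 2, 3, 4, 3, 1, 2, 3, 4, 5, 5], dec = [4, 3, 3, 3, 2, 2, 3, 3, 2, 1, 1, 1, 1, 2, 1].
max_i inc[i]+dec[i]−1 = 6, with one witness 12, 19, 28, 29, 26, 19.

6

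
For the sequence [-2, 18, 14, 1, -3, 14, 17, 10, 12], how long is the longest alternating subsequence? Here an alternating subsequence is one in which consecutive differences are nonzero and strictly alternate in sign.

Track the best alternating length ending on an up-step vs a down-step at each position: up/down = 1/1, 2/1, 2/3, 2/3, 1/3, 4/3, 4/3, 4/5, 6/5.
The maximum over both is 6; one such subsequence is -2, 18, 1, 14, 10, 12.

6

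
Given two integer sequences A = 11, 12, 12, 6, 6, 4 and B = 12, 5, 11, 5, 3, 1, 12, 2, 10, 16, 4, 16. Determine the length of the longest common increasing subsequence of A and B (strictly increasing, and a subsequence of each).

2

A longest common strictly increasing subsequence is 11, 12 (length 2); it appears in order in both A and B, and no longer such subsequence exists.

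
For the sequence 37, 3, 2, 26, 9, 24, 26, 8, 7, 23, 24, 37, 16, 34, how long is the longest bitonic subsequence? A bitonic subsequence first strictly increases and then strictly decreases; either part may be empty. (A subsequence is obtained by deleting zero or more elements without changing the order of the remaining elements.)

One longest bitonic subsequence is 3, 9, 24, 26, 24, 16 (positions 2,5,6,7,11,13): it rises to 26 then falls. Length 6 is optimal.

6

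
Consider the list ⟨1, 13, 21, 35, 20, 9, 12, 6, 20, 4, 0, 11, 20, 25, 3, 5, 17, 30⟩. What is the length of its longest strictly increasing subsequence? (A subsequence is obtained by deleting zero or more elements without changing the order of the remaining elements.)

6

Let dp[i] be the longest increasing subsequence ending at position i. Then dp = [1, 2, 3, 4, 3, 2, 3, 2, 4, 2, 1, 3, 4, 5, 2, 3, 4, 6].
The maximum is 6; one witness is 1, 9, 12, 20, 25, 30 at positions 1,6,7,9,14,18.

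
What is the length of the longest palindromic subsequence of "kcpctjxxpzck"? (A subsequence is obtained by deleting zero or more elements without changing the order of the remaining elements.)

Using dp[i][j] = 2 + dp[i+1][j−1] if the ends match, else max(dp[i+1][j], dp[i][j−1]):
dp[1][12] = 8. A witness is kcpxxpck at positions 1,2,3,7,8,9,11,12.

8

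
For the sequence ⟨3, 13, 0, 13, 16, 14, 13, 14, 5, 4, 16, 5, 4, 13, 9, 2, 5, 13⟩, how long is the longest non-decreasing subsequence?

6

Scanning left to right, the best length ending at each element is: 3→1, 13→2, 0→1, 13→3, 16→4, 14→4, 13→4, 14→5, 5→2, 4→2, 16→6, 5→3, 4→3, 13→5, 9→4, 2→2, 5→4, 13→6.
So the longest non-decreasing subsequence has length 6, e.g. 3, 13, 13, 14, 14, 16.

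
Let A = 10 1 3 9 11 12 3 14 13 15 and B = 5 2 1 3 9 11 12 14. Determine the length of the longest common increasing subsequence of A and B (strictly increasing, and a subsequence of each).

6

For each value that appears in both, track the longest common increasing run ending there.
The best achievable length is 6; one witness is 1, 3, 9, 11, 12, 14 (A-positions 2,3,4,5,6,8, B-positions 3,4,5,6,7,8).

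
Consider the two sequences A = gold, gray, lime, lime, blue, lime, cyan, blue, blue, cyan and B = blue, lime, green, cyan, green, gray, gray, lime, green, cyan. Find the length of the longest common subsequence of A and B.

A longest common subsequence is blue, lime, cyan, cyan (length 4); the LCS DP confirms no longer common subsequence exists.

4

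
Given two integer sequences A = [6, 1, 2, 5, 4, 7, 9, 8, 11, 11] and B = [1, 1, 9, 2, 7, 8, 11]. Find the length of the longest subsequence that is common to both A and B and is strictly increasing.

5

A longest common strictly increasing subsequence is 1, 2, 7, 8, 11 (length 5); it appears in order in both A and B, and no longer such subsequence exists.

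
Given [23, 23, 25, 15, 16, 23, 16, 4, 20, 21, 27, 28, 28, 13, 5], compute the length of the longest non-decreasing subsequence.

Scanning left to right, the best length ending at each element is: 23→1, 23→2, 25→3, 15→1, 16→2, 23→3, 16→3, 4→1, 20→4, 21→5, 27→6, 28→7, 28→8, 13→2, 5→2.
So the longest non-decreasing subsequence has length 8, e.g. 15, 16, 16, 20, 21, 27, 28, 28.

8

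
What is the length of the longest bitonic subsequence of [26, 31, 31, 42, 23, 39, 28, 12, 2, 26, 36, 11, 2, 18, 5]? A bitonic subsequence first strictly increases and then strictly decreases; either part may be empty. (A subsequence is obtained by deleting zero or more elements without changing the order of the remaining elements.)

8

Let inc[i] be the LIS ending at i and dec[i] the longest strictly decreasing subsequence starting at i. inc = [1, 2, 2, 3, 1, 3, 2, 1, 1, 2, 3, 2, 1, 3, 2], dec = [5, 5, 5, 6, 4, 5, 4, 3, 1, 3, 3, 2, 1, 2, 1].
max_i inc[i]+dec[i]−1 = 8, with one witness 26, 31, 42, 39, 28, 26, 18, 5.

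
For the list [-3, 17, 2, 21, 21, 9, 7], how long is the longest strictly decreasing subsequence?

Scanning left to right, the best length ending at each element is: -3→1, 17→1, 2→2, 21→1, 21→1, 9→2, 7→3.
So the longest decreasing subsequence has length 3, e.g. 17, 9, 7.

3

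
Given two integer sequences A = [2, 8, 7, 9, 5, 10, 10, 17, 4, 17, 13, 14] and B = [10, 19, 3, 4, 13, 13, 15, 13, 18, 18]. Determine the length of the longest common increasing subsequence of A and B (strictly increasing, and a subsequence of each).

2

A longest common strictly increasing subsequence is 10, 13 (length 2); it appears in order in both A and B, and no longer such subsequence exists.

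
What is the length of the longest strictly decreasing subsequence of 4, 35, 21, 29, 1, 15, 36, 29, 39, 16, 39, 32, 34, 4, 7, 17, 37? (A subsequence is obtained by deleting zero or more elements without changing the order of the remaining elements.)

Let dp[i] be the longest decreasing subsequence ending at position i. Then dp = [1, 1, 2, 2, 3, 3, 1, 2, 1, 3, 1, 2, 2, 4, 4, 3, 2].
The maximum is 4; one witness is 35, 21, 15, 4 at positions 2,3,6,14.

4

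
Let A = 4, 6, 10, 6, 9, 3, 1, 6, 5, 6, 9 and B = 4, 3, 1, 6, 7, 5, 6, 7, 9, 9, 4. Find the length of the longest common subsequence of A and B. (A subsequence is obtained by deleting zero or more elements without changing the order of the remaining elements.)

A longest common subsequence is 4, 3, 1, 6, 5, 6, 9 (length 7); the LCS DP confirms no longer common subsequence exists.

7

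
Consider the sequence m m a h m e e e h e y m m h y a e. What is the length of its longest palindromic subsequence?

10

Using dp[i][j] = 2 + dp[i+1][j−1] if the ends match, else max(dp[i+1][j], dp[i][j−1]):
dp[1][17] = 10. A witness is ahmeeeemha at positions 3,4,5,6,7,8,10,13,14,16.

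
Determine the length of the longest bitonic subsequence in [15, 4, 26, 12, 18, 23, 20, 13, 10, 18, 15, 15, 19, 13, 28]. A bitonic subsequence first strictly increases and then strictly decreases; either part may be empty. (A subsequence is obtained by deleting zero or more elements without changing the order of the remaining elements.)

One longest bitonic subsequence is 4, 12, 18, 23, 20, 18, 15, 13 (positions 2,4,5,6,7,10,12,14): it rises to 23 then falls. Length 8 is optimal.

8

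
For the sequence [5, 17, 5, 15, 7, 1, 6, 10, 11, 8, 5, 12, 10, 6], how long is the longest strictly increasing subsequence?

5

One longest increasing subsequence is 5, 7, 10, 11, 12 (positions 1,5,8,9,12), of length 5; no longer one exists.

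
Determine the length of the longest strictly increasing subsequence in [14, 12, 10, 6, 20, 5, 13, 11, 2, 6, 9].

3

Let dp[i] be the longest increasing subsequence ending at position i. Then dp = [1, 1, 1, 1, 2, 1, 2, 2, 1, 2, 3].
The maximum is 3; one witness is 5, 6, 9 at positions 6,10,11.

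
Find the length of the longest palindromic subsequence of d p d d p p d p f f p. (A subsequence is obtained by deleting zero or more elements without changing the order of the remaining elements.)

6

One longest palindromic subsequence is pdppdp (positions 2,4,5,6,7,11); it reads the same forward and backward, and the interval DP gives dp[1][11] = 6.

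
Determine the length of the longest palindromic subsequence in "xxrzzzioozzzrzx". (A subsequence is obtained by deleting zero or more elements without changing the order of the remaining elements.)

12

One longest palindromic subsequence is xrzzzoozzzrx (positions 1,3,4,5,6,8,9,10,11,12,13,15); it reads the same forward and backward, and the interval DP gives dp[1][15] = 12.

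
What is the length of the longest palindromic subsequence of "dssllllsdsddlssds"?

One longest palindromic subsequence is dssldddlssd (positions 1,2,3,4,9,11,12,13,14,15,16); it reads the same forward and backward, and the interval DP gives dp[1][17] = 11.

11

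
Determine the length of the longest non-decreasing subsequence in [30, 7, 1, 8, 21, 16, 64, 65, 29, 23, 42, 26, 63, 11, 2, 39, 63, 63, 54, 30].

One longest non-decreasing subsequence is 7, 8, 21, 29, 42, 63, 63, 63 (positions 2,4,5,9,11,13,17,18), of length 8; no longer one exists.

8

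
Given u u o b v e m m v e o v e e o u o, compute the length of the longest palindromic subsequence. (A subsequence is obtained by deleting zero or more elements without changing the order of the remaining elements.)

One longest palindromic subsequence is uovemmevou (positions 2,3,5,6,7,8,10,12,15,16); it reads the same forward and backward, and the interval DP gives dp[1][17] = 10.

10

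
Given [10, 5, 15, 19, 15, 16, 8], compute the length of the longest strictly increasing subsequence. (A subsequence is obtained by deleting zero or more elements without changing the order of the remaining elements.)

3

Scanning left to right, the best length ending at each element is: 10→1, 5→1, 15→2, 19→3, 15→2, 16→3, 8→2.
So the longest increasing subsequence has length 3, e.g. 10, 15, 19.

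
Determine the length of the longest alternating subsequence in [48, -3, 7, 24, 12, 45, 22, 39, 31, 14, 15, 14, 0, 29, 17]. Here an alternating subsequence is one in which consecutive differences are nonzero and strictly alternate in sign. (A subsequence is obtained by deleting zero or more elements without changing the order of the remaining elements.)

Track the best alternating length ending on an up-step vs a down-step at each position: up/down = 1/1, 1/2, 3/2, 3/2, 3/4, 5/2, 5/6, 7/6, 7/8, 5/8, 9/8, 5/10, 3/10, 11/8, 11/12.
The maximum over both is 12; one such subsequence is 48, -3, 24, 12, 45, 22, 39, 14, 15, 14, 29, 17.

12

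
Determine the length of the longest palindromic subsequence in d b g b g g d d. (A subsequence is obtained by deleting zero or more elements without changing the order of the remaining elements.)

5

One longest palindromic subsequence is dgggd (positions 1,3,5,6,8); it reads the same forward and backward, and the interval DP gives dp[1][8] = 5.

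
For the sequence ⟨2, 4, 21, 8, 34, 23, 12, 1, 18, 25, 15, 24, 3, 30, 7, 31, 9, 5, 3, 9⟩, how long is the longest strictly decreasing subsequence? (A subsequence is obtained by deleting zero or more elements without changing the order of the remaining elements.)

7

Let dp[i] be the longest decreasing subsequence ending at position i. Then dp = [1, 1, 1, 2, 1, 2, 3, 4, 3, 2, 4, 3, 5, 2, 5, 2, 5, 6, 7, 5].
The maximum is 7; one witness is 34, 23, 18, 15, 7, 5, 3 at positions 5,6,9,11,15,18,19.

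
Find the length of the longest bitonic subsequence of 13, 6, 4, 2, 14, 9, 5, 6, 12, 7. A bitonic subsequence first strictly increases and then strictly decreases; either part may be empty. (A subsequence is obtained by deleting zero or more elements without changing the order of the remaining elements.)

5

Let inc[i] be the LIS ending at i and dec[i] the longest strictly decreasing subsequence starting at i. inc = [1, 1, 1, 1, 2, 2, 2, 3, 4, 4], dec = [4, 3, 2, 1, 3, 2, 1, 1, 2, 1].
max_i inc[i]+dec[i]−1 = 5, with one witness 4, 5, 6, 12, 7.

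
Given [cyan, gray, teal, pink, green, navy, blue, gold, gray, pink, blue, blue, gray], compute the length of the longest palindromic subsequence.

5

One longest palindromic subsequence is gray blue blue blue gray (positions 2,7,11,12,13); it reads the same forward and backward, and the interval DP gives dp[1][13] = 5.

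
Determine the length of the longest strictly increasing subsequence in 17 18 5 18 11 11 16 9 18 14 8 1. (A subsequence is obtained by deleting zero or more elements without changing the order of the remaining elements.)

Let dp[i] be the longest increasing subsequence ending at position i. Then dp = [1, 2, 1, 2, 2, 2, 3, 2, 4, 3, 2, 1].
The maximum is 4; one witness is 5, 11, 16, 18 at positions 3,5,7,9.

4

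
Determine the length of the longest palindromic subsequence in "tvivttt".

5

One longest palindromic subsequence is tvivt (positions 1,2,3,4,7); it reads the same forward and backward, and the interval DP gives dp[1][7] = 5.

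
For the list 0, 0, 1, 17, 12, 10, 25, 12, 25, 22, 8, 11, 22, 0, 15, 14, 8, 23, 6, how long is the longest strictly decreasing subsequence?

6

One longest decreasing subsequence is 25, 22, 15, 14, 8, 6 (positions 7,10,15,16,17,19), of length 6; no longer one exists.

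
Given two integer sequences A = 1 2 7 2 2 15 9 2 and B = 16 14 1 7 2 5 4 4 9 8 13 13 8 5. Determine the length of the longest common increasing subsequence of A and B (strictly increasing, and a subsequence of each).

3

For each value that appears in both, track the longest common increasing run ending there.
The best achievable length is 3; one witness is 1, 7, 9 (A-positions 1,3,7, B-positions 3,4,9).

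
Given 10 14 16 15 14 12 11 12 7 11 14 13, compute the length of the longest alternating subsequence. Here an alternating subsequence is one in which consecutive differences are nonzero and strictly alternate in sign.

7

Track the best alternating length ending on an up-step vs a down-step at each position: up/down = 1/1, 2/1, 2/1, 2/3, 2/3, 2/3, 2/3, 4/3, 1/5, 6/5, 6/3, 6/7.
The maximum over both is 7; one such subsequence is 10, 14, 11, 12, 7, 14, 13.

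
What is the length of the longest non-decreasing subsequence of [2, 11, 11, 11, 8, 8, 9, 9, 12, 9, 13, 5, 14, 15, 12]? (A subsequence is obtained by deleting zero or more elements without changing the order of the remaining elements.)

9

Scanning left to right, the best length ending at each element is: 2→1, 11→2, 11→3, 11→4, 8→2, 8→3, 9→4, 9→5, 12→6, 9→6, 13→7, 5→2, 14→8, 15→9, 12→7.
So the longest non-decreasing subsequence has length 9, e.g. 2, 8, 8, 9, 9, 12, 13, 14, 15.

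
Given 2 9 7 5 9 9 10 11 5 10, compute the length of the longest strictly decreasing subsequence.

3

Scanning left to right, the best length ending at each element is: 2→1, 9→1, 7→2, 5→3, 9→1, 9→1, 10→1, 11→1, 5→3, 10→2.
So the longest decreasing subsequence has length 3, e.g. 9, 7, 5.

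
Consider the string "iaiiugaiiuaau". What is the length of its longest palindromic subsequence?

7

One longest palindromic subsequence is aiiaiia (positions 2,3,4,7,8,9,12); it reads the same forward and backward, and the interval DP gives dp[1][13] = 7.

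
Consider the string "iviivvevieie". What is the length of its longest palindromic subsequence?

One longest palindromic subsequence is iivevii (positions 3,4,5,7,8,9,11); it reads the same forward and backward, and the interval DP gives dp[1][12] = 7.

7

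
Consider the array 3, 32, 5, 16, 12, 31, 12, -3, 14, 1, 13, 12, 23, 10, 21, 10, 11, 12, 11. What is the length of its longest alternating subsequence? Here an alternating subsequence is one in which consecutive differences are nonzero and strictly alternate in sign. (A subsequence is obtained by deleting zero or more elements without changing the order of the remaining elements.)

Track the best alternating length ending on an up-step vs a down-step at each position: up/down = 1/1, 2/1, 2/3, 4/3, 4/5, 6/3, 4/7, 1/7, 8/7, 8/9, 10/9, 10/11, 12/7, 10/13, 14/13, 10/15, 16/15, 16/15, 16/17.
The maximum over both is 17; one such subsequence is 3, 32, 5, 16, 12, 31, 12, 14, 1, 13, 12, 23, 10, 21, 10, 12, 11.

17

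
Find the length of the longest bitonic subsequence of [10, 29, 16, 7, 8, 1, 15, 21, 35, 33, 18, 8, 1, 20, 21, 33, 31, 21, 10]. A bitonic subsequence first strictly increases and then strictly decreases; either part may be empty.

Let inc[i] be the LIS ending at i and dec[i] the longest strictly decreasing subsequence starting at i. inc = [1, 2, 2, 1, 2, 1, 3, 4, 5, 5, 4, 2, 1, 5, 6, 7, 7, 6, 3], dec = [3, 5, 4, 2, 2, 1, 3, 4, 5, 4, 3, 2, 1, 2, 2, 4, 3, 2, 1].
max_i inc[i]+dec[i]−1 = 10, with one witness 7, 8, 15, 18, 20, 21, 33, 31, 21, 10.

10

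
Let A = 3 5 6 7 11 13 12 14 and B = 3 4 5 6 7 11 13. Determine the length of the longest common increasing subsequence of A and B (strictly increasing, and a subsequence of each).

6

A longest common strictly increasing subsequence is 3, 5, 6, 7, 11, 13 (length 6); it appears in order in both A and B, and no longer such subsequence exists.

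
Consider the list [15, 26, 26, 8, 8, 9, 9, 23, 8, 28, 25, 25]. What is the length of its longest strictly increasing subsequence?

4

Let dp[i] be the longest increasing subsequence ending at position i. Then dp = [1, 2, 2, 1, 1, 2, 2, 3, 1, 4, 4, 4].
The maximum is 4; one witness is 8, 9, 23, 28 at positions 4,6,8,10.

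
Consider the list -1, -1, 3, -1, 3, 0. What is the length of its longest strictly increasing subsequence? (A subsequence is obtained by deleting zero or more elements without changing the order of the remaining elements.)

2

One longest increasing subsequence is -1, 3 (positions 1,3), of length 2; no longer one exists.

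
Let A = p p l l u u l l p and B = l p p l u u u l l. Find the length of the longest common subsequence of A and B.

7

Backtracking the LCS table gives one alignment: p (A1,B2) → p (A2,B3) → l (A3,B4) → u (A5,B6) → u (A6,B7) → l (A7,B8) → l (A8,B9).
So the longest common subsequence has length 7.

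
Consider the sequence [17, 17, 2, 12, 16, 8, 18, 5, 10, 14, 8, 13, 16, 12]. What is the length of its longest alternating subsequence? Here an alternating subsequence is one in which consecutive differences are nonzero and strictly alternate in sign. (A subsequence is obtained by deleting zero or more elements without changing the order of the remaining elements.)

10

A longest alternating subsequence is 17, 2, 12, 8, 18, 5, 10, 8, 13, 12 (positions 1,3,4,6,7,8,9,11,12,14); its 9 consecutive differences strictly alternate in sign, and length 10 is optimal.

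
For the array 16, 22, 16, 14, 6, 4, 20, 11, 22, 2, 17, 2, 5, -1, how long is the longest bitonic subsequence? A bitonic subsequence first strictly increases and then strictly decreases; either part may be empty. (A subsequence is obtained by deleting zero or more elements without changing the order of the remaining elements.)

8

One longest bitonic subsequence is 16, 22, 16, 14, 6, 4, 2, -1 (positions 1,2,3,4,5,6,12,14): it rises to 22 then falls. Length 8 is optimal.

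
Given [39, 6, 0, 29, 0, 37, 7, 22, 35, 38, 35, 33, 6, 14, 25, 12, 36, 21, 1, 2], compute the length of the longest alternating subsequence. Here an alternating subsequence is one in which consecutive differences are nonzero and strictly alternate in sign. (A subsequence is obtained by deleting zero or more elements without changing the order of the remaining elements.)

Track the best alternating length ending on an up-step vs a down-step at each position: up/down = 1/1, 1/2, 1/2, 3/2, 1/4, 5/2, 5/6, 7/6, 7/6, 7/2, 7/8, 7/8, 5/8, 9/8, 9/8, 9/10, 11/8, 11/12, 5/12, 13/12.
The maximum over both is 13; one such subsequence is 39, 6, 29, 0, 37, 7, 22, 6, 14, 12, 36, 1, 2.

13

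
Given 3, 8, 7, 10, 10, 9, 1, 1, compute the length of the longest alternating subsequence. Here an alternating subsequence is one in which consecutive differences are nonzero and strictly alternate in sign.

5

A longest alternating subsequence is 3, 8, 7, 10, 9 (positions 1,2,3,4,6); its 4 consecutive differences strictly alternate in sign, and length 5 is optimal.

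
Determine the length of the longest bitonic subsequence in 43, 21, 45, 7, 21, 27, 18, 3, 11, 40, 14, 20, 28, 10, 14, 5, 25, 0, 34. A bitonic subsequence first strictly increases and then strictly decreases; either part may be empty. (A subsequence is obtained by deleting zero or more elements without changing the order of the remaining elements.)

Let inc[i] be the LIS ending at i and dec[i] the longest strictly decreasing subsequence starting at i. inc = [1, 1, 2, 1, 2, 3, 2, 1, 2, 4, 3, 4, 5, 2, 3, 2, 5, 1, 6], dec = [7, 6, 7, 3, 6, 6, 5, 2, 4, 5, 4, 4, 4, 3, 3, 2, 2, 1, 1].
max_i inc[i]+dec[i]−1 = 8, with one witness 43, 45, 27, 18, 14, 10, 5, 0.

8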